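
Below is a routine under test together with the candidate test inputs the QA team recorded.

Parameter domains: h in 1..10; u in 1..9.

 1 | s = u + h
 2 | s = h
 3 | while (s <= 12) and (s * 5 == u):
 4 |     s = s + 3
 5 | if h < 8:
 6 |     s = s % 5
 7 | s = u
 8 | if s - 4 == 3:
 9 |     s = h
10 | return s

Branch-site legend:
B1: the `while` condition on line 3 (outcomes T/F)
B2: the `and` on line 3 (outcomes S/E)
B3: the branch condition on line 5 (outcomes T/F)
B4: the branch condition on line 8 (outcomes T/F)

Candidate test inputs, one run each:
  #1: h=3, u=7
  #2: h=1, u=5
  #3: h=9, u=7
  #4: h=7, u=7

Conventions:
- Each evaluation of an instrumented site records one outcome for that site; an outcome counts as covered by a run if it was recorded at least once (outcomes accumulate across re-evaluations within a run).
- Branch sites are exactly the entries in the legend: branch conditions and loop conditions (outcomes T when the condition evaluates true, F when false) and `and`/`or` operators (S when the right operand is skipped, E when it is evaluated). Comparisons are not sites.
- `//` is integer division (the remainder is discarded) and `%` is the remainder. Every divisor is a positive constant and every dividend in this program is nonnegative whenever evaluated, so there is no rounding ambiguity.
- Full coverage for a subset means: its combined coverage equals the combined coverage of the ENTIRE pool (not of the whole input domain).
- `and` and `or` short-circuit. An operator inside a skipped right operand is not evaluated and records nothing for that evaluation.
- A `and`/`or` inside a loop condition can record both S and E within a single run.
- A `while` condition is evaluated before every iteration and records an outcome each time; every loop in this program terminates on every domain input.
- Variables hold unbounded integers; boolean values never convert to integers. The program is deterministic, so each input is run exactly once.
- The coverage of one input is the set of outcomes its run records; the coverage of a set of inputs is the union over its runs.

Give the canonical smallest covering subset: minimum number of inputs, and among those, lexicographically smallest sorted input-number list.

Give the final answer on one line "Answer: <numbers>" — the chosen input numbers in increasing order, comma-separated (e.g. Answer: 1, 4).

input #1 (h=3, u=7): events B2->E, B1->F, B3->T, B4->T; covers B1=F, B2=E, B3=T, B4=T
input #2 (h=1, u=5): events B2->E, B1->T, B2->E, B1->F, B3->T, B4->F; covers B1=T, B1=F, B2=E, B3=T, B4=F
input #3 (h=9, u=7): events B2->E, B1->F, B3->F, B4->T; covers B1=F, B2=E, B3=F, B4=T
input #4 (h=7, u=7): events B2->E, B1->F, B3->T, B4->T; covers B1=F, B2=E, B3=T, B4=T
the full pool covers 7 outcomes: B1=T, B1=F, B2=E, B3=T, B3=F, B4=T, B4=F
size 1 is not enough: best union over all size-1 subsets is 5/7
at size 2, {2, 3} reaches all 7 outcomes; every lexicographically earlier size-2 subset fails

Answer: 2, 3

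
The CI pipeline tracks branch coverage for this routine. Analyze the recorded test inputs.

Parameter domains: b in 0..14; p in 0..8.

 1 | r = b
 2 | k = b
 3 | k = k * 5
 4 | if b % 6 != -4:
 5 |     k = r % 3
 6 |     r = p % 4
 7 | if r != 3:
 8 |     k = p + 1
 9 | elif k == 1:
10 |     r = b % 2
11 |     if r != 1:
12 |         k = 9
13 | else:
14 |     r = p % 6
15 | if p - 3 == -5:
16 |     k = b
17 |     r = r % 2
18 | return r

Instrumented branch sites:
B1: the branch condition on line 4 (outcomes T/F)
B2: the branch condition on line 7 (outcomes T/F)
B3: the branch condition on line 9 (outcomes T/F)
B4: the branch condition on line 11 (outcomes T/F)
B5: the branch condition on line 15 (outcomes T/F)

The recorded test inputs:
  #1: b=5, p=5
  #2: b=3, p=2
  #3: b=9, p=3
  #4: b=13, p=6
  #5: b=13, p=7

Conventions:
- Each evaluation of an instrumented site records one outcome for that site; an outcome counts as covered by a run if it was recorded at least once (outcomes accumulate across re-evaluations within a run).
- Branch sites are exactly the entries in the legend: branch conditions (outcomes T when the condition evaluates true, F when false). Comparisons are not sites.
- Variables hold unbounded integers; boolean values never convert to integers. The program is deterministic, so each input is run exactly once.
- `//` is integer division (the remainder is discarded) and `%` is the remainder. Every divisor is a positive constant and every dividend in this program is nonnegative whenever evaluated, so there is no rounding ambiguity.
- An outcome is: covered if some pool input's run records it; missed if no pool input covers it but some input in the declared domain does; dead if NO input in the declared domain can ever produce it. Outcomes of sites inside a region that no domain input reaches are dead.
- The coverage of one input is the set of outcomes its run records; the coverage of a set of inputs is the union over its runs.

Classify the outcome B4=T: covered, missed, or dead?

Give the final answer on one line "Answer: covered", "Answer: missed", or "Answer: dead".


no pool input records B4=T
but domain input (b=4, p=3) does record it -> reachable, so missed
Answer: missed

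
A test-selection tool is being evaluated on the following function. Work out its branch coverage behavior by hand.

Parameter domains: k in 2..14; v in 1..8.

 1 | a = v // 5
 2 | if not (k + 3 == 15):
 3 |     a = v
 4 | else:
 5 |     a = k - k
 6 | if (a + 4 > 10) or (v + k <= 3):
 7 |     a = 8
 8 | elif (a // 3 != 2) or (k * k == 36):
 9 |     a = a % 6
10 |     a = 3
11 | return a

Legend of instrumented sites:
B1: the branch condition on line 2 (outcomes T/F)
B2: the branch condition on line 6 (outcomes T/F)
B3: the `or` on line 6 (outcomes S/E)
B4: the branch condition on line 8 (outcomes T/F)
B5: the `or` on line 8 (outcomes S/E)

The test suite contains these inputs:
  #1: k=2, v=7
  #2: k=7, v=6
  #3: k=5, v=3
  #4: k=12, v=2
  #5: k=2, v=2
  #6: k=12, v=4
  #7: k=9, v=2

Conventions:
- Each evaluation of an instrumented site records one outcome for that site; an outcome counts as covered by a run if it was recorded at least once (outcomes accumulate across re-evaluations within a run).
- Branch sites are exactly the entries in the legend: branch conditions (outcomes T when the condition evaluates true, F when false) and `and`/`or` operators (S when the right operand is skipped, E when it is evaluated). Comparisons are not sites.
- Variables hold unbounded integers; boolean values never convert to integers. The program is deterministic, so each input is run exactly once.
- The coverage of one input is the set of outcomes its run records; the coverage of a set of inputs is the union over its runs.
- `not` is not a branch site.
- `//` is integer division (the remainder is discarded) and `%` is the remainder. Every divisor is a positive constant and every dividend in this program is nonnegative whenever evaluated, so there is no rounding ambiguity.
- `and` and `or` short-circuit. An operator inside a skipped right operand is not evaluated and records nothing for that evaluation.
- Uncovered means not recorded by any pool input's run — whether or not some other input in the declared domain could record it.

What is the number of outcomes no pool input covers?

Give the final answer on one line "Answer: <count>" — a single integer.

input #1, k=2, v=7: events B1->T, B3->S, B2->T; outcomes B1=T, B2=T, B3=S
input #2, k=7, v=6: events B1->T, B3->E, B2->F, B5->E, B4->F; outcomes B1=T, B2=F, B3=E, B4=F, B5=E
input #3, k=5, v=3: events B1->T, B3->E, B2->F, B5->S, B4->T; outcomes B1=T, B2=F, B3=E, B4=T, B5=S
input #4, k=12, v=2: events B1->F, B3->E, B2->F, B5->S, B4->T; outcomes B1=F, B2=F, B3=E, B4=T, B5=S
input #5, k=2, v=2: events B1->T, B3->E, B2->F, B5->S, B4->T; outcomes B1=T, B2=F, B3=E, B4=T, B5=S
input #6, k=12, v=4: events B1->F, B3->E, B2->F, B5->S, B4->T; outcomes B1=F, B2=F, B3=E, B4=T, B5=S
input #7, k=9, v=2: events B1->T, B3->E, B2->F, B5->S, B4->T; outcomes B1=T, B2=F, B3=E, B4=T, B5=S
union over the pool: B1=T, B1=F, B2=T, B2=F, B3=S, B3=E, B4=T, B4=F, B5=S, B5=E
uncovered (0 of 10): none

Answer: 0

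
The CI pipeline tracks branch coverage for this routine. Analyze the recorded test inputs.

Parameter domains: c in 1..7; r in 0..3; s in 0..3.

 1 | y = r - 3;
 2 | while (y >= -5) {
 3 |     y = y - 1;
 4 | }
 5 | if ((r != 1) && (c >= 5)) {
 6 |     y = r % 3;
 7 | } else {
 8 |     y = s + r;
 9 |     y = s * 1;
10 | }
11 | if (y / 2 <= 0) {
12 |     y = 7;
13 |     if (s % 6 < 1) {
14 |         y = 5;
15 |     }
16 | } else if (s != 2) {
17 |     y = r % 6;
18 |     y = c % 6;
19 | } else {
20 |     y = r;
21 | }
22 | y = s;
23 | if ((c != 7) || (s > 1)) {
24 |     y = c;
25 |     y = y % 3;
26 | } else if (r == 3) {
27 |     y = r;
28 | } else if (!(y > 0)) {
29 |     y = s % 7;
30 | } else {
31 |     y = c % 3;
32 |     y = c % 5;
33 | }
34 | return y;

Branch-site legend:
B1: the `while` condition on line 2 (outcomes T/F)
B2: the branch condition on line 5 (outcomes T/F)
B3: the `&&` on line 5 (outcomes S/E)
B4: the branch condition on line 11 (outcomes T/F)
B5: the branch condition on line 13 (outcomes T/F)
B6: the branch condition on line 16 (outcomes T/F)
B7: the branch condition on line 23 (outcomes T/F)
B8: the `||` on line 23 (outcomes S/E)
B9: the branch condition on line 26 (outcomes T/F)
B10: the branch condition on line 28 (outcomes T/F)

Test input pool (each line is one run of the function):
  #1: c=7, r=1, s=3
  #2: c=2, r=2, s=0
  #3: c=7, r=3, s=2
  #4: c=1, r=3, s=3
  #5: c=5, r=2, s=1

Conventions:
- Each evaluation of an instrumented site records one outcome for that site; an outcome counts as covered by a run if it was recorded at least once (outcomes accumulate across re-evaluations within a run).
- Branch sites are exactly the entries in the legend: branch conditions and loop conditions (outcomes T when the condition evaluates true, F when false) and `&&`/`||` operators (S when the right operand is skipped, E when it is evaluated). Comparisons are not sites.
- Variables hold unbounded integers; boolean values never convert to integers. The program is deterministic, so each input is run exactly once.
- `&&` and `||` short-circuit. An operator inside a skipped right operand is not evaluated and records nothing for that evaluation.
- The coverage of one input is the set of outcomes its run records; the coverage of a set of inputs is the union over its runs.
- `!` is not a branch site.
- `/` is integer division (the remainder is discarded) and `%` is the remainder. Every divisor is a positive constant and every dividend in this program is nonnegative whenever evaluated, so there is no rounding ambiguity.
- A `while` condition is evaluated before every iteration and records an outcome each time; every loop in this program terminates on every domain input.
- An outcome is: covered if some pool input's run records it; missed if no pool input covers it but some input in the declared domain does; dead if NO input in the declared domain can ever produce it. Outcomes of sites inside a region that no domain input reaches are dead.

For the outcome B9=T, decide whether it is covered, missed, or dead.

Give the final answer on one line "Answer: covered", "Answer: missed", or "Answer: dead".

no pool input records B9=T
but domain input (c=7, r=3, s=0) does record it -> reachable, so missed

Answer: missed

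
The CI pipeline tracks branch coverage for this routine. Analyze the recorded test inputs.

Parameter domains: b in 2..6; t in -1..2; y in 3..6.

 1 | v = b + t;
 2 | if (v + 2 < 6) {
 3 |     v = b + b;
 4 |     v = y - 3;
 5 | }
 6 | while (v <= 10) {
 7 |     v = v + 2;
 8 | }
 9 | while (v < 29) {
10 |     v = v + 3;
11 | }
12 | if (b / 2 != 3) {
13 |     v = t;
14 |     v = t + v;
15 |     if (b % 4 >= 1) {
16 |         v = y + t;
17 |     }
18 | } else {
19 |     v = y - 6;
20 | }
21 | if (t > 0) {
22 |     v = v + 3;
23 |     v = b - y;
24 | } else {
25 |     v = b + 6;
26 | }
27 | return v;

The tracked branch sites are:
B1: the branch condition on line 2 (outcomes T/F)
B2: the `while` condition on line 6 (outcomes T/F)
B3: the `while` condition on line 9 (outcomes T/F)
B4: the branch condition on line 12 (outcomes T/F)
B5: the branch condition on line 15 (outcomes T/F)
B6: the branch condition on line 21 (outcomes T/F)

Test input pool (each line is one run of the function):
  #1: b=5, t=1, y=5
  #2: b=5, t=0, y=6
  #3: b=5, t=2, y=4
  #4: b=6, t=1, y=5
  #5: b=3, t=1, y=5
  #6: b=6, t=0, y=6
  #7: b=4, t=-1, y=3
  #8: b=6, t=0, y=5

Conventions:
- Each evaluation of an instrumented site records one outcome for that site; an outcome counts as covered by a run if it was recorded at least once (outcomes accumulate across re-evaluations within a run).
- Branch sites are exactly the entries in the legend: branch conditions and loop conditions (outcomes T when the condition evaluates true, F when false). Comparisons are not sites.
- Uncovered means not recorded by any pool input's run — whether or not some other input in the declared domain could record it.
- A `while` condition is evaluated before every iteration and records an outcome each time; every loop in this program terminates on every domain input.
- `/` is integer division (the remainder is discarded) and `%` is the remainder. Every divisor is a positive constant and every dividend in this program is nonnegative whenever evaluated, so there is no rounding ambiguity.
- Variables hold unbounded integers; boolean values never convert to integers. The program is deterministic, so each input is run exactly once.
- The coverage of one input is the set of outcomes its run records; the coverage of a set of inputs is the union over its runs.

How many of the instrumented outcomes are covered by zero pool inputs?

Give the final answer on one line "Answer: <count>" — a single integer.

input #1 (b=5, t=1, y=5): events B1->F, B2->T, B2->T, B2->T, B2->F, B3->T, B3->T, B3->T, B3->T, B3->T, B3->T, B3->F, B4->T, B5->T, ...; covers B1=F, B2=T, B2=F, B3=T, B3=F, B4=T, B5=T, B6=T
input #2 (b=5, t=0, y=6): events B1->F, B2->T, B2->T, B2->T, B2->F, B3->T, B3->T, B3->T, B3->T, B3->T, B3->T, B3->F, B4->T, B5->T, ...; covers B1=F, B2=T, B2=F, B3=T, B3=F, B4=T, B5=T, B6=F
input #3 (b=5, t=2, y=4): events B1->F, B2->T, B2->T, B2->F, B3->T, B3->T, B3->T, B3->T, B3->T, B3->T, B3->F, B4->T, B5->T, B6->T; covers B1=F, B2=T, B2=F, B3=T, B3=F, B4=T, B5=T, B6=T
input #4 (b=6, t=1, y=5): events B1->F, B2->T, B2->T, B2->F, B3->T, B3->T, B3->T, B3->T, B3->T, B3->T, B3->F, B4->F, B6->T; covers B1=F, B2=T, B2=F, B3=T, B3=F, B4=F, B6=T
input #5 (b=3, t=1, y=5): events B1->F, B2->T, B2->T, B2->T, B2->T, B2->F, B3->T, B3->T, B3->T, B3->T, B3->T, B3->T, B3->F, B4->T, ...; covers B1=F, B2=T, B2=F, B3=T, B3=F, B4=T, B5=T, B6=T
input #6 (b=6, t=0, y=6): events B1->F, B2->T, B2->T, B2->T, B2->F, B3->T, B3->T, B3->T, B3->T, B3->T, B3->T, B3->F, B4->F, B6->F; covers B1=F, B2=T, B2=F, B3=T, B3=F, B4=F, B6=F
input #7 (b=4, t=-1, y=3): events B1->T, B2->T, B2->T, B2->T, B2->T, B2->T, B2->T, B2->F, B3->T, B3->T, B3->T, B3->T, B3->T, B3->T, ...; covers B1=T, B2=T, B2=F, B3=T, B3=F, B4=T, B5=F, B6=F
input #8 (b=6, t=0, y=5): events B1->F, B2->T, B2->T, B2->T, B2->F, B3->T, B3->T, B3->T, B3->T, B3->T, B3->T, B3->F, B4->F, B6->F; covers B1=F, B2=T, B2=F, B3=T, B3=F, B4=F, B6=F
union over the pool: B1=T, B1=F, B2=T, B2=F, B3=T, B3=F, B4=T, B4=F, B5=T, B5=F, B6=T, B6=F
uncovered (0 of 12): none

Answer: 0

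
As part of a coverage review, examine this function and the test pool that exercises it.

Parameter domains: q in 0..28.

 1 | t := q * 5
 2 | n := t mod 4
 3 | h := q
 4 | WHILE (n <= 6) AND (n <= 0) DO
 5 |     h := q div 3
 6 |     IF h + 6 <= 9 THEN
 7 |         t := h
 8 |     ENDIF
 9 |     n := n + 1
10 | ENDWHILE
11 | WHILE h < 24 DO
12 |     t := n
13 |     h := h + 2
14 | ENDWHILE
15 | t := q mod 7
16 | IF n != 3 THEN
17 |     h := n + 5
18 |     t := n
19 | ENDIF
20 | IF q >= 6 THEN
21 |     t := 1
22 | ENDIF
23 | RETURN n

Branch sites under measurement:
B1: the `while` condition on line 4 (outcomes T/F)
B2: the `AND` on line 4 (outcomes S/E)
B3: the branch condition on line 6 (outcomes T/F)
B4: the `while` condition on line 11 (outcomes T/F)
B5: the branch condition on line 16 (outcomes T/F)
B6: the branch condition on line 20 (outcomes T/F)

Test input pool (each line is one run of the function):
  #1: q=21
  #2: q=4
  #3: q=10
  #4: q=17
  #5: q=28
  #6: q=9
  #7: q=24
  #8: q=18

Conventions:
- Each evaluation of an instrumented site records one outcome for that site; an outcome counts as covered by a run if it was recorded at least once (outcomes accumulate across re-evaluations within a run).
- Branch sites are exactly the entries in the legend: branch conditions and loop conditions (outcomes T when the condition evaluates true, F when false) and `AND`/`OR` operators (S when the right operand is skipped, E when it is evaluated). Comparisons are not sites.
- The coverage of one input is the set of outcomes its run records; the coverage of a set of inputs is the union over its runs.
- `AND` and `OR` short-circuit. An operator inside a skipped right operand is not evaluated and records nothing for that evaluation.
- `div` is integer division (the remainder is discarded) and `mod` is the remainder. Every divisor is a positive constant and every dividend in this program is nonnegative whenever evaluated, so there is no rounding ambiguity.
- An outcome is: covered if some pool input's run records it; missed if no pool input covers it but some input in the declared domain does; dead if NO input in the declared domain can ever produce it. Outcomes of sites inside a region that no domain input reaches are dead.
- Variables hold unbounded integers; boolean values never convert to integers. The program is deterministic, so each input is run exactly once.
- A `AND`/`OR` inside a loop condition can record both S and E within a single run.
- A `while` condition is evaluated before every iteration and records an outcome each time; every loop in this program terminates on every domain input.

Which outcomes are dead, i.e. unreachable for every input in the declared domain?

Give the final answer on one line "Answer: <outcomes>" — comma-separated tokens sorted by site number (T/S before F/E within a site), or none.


sweeping the full domain (29 inputs) for each outcome:
  B2=S: unreachable across the whole domain -> dead
  reachable outcomes have witnesses, e.g. B1=T (e.g. q=0), B1=F (e.g. q=0), B2=E (e.g. q=0), B3=T (e.g. q=0)
Answer: B2=S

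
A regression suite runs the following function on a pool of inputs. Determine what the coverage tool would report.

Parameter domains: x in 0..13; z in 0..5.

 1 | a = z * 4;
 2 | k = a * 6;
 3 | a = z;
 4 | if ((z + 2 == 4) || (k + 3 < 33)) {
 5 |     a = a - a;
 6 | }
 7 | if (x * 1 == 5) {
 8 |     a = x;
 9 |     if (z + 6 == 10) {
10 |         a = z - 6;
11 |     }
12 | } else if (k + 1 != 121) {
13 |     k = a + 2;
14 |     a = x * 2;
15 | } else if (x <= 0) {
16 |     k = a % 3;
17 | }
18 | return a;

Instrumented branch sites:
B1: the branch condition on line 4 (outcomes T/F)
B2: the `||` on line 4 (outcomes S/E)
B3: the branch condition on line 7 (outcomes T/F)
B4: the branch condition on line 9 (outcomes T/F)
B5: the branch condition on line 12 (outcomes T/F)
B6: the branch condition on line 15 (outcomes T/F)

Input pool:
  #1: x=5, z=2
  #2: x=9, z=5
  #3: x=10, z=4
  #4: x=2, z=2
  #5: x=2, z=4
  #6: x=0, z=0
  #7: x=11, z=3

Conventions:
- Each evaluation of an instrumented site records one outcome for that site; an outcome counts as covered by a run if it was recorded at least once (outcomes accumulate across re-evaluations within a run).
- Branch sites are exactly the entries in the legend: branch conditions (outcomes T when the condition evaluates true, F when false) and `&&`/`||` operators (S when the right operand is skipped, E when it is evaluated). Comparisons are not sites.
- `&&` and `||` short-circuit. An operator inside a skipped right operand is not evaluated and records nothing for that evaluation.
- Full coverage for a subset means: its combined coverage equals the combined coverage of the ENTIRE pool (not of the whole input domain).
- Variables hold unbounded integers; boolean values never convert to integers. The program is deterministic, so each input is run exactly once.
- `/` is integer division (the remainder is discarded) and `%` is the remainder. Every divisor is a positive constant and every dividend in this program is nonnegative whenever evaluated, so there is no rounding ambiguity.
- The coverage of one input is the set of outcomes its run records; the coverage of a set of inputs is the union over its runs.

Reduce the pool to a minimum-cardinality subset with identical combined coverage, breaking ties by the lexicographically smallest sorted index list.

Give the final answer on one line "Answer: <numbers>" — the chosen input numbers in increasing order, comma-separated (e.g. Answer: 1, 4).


#1 (x=5, z=2) -> covered: B1=T, B2=S, B3=T, B4=F
#2 (x=9, z=5) -> covered: B1=F, B2=E, B3=F, B5=F, B6=F
#3 (x=10, z=4) -> covered: B1=F, B2=E, B3=F, B5=T
#4 (x=2, z=2) -> covered: B1=T, B2=S, B3=F, B5=T
#5 (x=2, z=4) -> covered: B1=F, B2=E, B3=F, B5=T
#6 (x=0, z=0) -> covered: B1=T, B2=E, B3=F, B5=T
#7 (x=11, z=3) -> covered: B1=F, B2=E, B3=F, B5=T
together the pool reaches 10 outcomes: B1=T, B1=F, B2=S, B2=E, B3=T, B3=F, B4=F, B5=T, B5=F, B6=F
checked all size-1 subsets: none covers 10 outcomes (max 5/10)
checked all size-2 subsets: none covers 10 outcomes (max 9/10)
at size 3, {1, 2, 3} reaches all 10 outcomes; every lexicographically earlier size-3 subset fails
Answer: 1, 2, 3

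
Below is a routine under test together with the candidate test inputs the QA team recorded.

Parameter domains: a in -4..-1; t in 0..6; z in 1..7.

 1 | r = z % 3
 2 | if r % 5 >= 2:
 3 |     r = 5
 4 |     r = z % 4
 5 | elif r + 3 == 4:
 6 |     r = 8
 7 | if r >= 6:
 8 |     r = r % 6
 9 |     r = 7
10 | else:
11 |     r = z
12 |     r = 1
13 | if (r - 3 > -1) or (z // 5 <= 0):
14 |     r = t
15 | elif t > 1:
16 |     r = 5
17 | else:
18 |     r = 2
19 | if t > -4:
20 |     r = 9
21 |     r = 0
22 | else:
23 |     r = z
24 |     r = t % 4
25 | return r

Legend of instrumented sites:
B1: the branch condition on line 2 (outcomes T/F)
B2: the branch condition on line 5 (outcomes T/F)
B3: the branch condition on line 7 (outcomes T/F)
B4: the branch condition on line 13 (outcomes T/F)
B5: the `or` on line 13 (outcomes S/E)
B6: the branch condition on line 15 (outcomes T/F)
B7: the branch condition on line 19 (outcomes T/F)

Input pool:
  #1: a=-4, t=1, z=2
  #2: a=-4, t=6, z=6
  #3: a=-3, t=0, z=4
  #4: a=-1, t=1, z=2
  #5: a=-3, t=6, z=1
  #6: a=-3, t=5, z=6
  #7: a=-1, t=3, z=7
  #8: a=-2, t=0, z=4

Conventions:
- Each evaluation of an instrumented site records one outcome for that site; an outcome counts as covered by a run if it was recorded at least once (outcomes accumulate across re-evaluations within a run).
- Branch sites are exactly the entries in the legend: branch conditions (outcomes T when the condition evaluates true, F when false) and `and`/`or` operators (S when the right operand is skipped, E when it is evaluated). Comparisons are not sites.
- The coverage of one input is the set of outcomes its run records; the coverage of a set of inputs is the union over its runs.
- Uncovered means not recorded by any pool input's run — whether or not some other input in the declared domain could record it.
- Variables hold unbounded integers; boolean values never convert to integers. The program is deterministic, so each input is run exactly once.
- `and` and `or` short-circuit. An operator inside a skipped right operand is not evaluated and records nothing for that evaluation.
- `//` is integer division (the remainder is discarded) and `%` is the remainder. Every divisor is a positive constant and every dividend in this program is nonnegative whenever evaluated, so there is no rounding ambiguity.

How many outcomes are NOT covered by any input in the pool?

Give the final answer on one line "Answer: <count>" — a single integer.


input #1, a=-4, t=1, z=2: events B1->T, B3->F, B5->E, B4->T, B7->T; outcomes B1=T, B3=F, B4=T, B5=E, B7=T
input #2, a=-4, t=6, z=6: events B1->F, B2->F, B3->F, B5->E, B4->F, B6->T, B7->T; outcomes B1=F, B2=F, B3=F, B4=F, B5=E, B6=T, B7=T
input #3, a=-3, t=0, z=4: events B1->F, B2->T, B3->T, B5->S, B4->T, B7->T; outcomes B1=F, B2=T, B3=T, B4=T, B5=S, B7=T
input #4, a=-1, t=1, z=2: events B1->T, B3->F, B5->E, B4->T, B7->T; outcomes B1=T, B3=F, B4=T, B5=E, B7=T
input #5, a=-3, t=6, z=1: events B1->F, B2->T, B3->T, B5->S, B4->T, B7->T; outcomes B1=F, B2=T, B3=T, B4=T, B5=S, B7=T
input #6, a=-3, t=5, z=6: events B1->F, B2->F, B3->F, B5->E, B4->F, B6->T, B7->T; outcomes B1=F, B2=F, B3=F, B4=F, B5=E, B6=T, B7=T
input #7, a=-1, t=3, z=7: events B1->F, B2->T, B3->T, B5->S, B4->T, B7->T; outcomes B1=F, B2=T, B3=T, B4=T, B5=S, B7=T
input #8, a=-2, t=0, z=4: events B1->F, B2->T, B3->T, B5->S, B4->T, B7->T; outcomes B1=F, B2=T, B3=T, B4=T, B5=S, B7=T
union over the pool: B1=T, B1=F, B2=T, B2=F, B3=T, B3=F, B4=T, B4=F, B5=S, B5=E, B6=T, B7=T
uncovered (2 of 14): B6=F, B7=F
Answer: 2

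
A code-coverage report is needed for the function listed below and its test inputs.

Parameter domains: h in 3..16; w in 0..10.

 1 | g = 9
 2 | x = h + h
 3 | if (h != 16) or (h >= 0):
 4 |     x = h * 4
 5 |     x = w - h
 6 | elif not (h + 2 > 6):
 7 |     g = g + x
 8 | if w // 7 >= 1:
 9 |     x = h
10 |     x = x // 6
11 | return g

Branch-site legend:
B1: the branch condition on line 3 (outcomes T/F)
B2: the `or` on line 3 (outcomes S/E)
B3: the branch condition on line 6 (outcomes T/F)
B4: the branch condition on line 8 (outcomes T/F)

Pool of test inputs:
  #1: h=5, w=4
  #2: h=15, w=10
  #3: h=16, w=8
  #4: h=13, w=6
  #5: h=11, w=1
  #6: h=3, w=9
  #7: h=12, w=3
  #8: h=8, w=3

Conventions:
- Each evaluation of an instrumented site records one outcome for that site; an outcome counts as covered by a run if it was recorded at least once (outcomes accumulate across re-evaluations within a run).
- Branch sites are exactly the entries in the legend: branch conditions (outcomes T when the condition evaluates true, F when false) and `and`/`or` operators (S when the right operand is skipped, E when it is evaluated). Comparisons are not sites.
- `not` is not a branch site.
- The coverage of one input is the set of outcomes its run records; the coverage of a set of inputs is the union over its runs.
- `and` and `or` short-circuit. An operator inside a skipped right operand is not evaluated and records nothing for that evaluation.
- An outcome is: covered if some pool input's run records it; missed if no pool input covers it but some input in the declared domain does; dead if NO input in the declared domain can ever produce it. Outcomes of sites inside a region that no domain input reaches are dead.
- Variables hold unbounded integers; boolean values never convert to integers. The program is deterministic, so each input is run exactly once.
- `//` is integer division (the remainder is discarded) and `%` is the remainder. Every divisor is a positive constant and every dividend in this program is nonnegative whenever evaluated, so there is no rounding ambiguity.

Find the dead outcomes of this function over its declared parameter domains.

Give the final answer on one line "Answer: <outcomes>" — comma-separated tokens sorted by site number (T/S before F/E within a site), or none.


checking every outcome against all 154 domain inputs:
  B1=F: never recorded by any domain input -> dead
  B3=T: never recorded by any domain input -> dead
  B3=F: never recorded by any domain input -> dead
  reachable outcomes have witnesses, e.g. B1=T (e.g. h=3, w=0), B2=S (e.g. h=3, w=0), B2=E (e.g. h=16, w=0), B4=T (e.g. h=3, w=7)
Answer: B1=F, B3=T, B3=F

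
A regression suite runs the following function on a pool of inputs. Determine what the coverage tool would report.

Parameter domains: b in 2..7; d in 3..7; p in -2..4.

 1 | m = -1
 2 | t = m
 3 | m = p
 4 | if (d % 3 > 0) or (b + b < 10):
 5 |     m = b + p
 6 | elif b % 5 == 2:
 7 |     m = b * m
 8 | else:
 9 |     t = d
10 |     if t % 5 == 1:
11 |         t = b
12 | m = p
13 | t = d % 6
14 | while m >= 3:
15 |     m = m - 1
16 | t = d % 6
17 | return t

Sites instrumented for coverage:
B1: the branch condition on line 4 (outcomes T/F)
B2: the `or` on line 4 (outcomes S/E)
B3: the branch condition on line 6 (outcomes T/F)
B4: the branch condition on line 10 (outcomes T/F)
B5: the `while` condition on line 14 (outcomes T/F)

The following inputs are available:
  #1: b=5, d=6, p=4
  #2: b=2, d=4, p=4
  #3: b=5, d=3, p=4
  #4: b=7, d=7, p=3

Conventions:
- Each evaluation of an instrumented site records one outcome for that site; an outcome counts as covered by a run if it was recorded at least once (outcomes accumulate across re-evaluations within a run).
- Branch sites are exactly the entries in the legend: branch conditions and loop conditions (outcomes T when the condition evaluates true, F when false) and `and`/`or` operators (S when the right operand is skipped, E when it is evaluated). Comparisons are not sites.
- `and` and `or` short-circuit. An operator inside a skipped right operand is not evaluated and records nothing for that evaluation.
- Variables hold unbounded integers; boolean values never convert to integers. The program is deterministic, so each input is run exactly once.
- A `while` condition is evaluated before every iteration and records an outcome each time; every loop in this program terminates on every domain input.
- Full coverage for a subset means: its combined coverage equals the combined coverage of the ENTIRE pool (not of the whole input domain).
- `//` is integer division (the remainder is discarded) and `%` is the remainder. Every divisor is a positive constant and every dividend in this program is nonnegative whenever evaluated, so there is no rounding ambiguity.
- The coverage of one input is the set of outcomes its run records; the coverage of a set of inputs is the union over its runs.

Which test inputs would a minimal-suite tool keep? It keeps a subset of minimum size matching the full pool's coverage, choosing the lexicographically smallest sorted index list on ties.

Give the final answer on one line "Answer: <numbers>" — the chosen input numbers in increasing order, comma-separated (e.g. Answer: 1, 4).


run #1 (b=5, d=6, p=4) records B1=F, B2=E, B3=F, B4=T, B5=T, B5=F
run #2 (b=2, d=4, p=4) records B1=T, B2=S, B5=T, B5=F
run #3 (b=5, d=3, p=4) records B1=F, B2=E, B3=F, B4=F, B5=T, B5=F
run #4 (b=7, d=7, p=3) records B1=T, B2=S, B5=T, B5=F
the full pool covers 9 outcomes: B1=T, B1=F, B2=S, B2=E, B3=F, B4=T, B4=F, B5=T, B5=F
checked all size-1 subsets: none covers 9 outcomes (max 6/9)
checked all size-2 subsets: none covers 9 outcomes (max 8/9)
at size 3, {1, 2, 3} reaches all 9 outcomes; every lexicographically earlier size-3 subset fails
Answer: 1, 2, 3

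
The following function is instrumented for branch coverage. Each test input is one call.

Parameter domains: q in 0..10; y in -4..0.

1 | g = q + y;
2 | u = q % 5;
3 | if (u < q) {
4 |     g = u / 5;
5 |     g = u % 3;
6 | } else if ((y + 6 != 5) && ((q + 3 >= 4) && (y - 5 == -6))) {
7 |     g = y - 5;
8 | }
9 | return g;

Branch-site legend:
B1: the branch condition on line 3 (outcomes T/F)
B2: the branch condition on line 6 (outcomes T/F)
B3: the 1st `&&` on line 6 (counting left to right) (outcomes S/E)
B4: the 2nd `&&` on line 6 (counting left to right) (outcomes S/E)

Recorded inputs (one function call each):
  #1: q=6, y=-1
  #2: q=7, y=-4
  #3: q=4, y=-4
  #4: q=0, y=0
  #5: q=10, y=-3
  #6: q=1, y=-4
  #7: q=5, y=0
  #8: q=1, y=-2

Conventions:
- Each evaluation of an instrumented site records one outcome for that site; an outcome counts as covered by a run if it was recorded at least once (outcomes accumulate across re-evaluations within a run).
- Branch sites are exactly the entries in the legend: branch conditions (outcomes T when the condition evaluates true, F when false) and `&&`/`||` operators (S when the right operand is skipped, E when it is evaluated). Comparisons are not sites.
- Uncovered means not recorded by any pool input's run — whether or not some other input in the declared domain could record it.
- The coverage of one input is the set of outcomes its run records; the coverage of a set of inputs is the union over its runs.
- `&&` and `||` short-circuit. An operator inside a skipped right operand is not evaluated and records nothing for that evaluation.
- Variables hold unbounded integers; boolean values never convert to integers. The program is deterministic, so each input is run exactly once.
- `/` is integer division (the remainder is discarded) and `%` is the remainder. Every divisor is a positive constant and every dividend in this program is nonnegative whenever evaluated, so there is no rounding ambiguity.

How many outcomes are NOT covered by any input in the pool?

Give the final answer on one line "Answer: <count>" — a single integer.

test 1 (q=6, y=-1) fires B1->T; hits B1=T
test 2 (q=7, y=-4) fires B1->T; hits B1=T
test 3 (q=4, y=-4) fires B1->F, B3->E, B4->E, B2->F; hits B1=F, B2=F, B3=E, B4=E
test 4 (q=0, y=0) fires B1->F, B3->E, B4->S, B2->F; hits B1=F, B2=F, B3=E, B4=S
test 5 (q=10, y=-3) fires B1->T; hits B1=T
test 6 (q=1, y=-4) fires B1->F, B3->E, B4->E, B2->F; hits B1=F, B2=F, B3=E, B4=E
test 7 (q=5, y=0) fires B1->T; hits B1=T
test 8 (q=1, y=-2) fires B1->F, B3->E, B4->E, B2->F; hits B1=F, B2=F, B3=E, B4=E
union over the pool: B1=T, B1=F, B2=F, B3=E, B4=S, B4=E
uncovered (2 of 8): B2=T, B3=S

Answer: 2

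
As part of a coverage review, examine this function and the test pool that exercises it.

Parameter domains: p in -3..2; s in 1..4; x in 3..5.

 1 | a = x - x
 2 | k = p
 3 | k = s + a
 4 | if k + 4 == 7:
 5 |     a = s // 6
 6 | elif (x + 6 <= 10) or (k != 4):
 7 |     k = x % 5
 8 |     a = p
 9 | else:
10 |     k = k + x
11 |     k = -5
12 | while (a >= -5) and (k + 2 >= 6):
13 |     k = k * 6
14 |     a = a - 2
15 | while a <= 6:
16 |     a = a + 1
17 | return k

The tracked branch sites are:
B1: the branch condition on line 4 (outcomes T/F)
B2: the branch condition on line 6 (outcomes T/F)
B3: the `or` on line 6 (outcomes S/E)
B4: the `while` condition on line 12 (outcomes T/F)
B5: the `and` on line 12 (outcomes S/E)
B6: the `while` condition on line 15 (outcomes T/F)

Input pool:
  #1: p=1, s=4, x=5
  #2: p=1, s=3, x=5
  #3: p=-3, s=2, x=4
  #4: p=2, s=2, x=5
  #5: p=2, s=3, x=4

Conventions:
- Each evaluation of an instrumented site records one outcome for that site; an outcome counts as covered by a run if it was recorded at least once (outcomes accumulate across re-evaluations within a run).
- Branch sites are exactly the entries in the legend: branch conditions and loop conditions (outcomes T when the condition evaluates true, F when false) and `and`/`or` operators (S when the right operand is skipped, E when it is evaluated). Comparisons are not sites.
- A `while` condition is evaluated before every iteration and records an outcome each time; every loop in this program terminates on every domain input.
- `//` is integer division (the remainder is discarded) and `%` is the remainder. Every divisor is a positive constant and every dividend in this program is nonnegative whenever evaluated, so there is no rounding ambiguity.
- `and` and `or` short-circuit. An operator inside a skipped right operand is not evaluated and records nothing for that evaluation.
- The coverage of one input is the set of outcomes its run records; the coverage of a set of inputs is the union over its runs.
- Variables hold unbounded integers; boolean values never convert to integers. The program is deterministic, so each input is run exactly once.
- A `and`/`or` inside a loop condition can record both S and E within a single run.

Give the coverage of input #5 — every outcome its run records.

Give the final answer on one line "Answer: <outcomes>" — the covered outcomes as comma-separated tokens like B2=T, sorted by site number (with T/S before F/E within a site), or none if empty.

Event log for input #5 (p=2, s=3, x=4):
  B1->T, B5->E, B4->F, B6->T, B6->T, B6->T, B6->T, B6->T, B6->T, B6->T
  B6->F
as a set, this run covers: B1=T, B4=F, B5=E, B6=T, B6=F

Answer: B1=T, B4=F, B5=E, B6=T, B6=F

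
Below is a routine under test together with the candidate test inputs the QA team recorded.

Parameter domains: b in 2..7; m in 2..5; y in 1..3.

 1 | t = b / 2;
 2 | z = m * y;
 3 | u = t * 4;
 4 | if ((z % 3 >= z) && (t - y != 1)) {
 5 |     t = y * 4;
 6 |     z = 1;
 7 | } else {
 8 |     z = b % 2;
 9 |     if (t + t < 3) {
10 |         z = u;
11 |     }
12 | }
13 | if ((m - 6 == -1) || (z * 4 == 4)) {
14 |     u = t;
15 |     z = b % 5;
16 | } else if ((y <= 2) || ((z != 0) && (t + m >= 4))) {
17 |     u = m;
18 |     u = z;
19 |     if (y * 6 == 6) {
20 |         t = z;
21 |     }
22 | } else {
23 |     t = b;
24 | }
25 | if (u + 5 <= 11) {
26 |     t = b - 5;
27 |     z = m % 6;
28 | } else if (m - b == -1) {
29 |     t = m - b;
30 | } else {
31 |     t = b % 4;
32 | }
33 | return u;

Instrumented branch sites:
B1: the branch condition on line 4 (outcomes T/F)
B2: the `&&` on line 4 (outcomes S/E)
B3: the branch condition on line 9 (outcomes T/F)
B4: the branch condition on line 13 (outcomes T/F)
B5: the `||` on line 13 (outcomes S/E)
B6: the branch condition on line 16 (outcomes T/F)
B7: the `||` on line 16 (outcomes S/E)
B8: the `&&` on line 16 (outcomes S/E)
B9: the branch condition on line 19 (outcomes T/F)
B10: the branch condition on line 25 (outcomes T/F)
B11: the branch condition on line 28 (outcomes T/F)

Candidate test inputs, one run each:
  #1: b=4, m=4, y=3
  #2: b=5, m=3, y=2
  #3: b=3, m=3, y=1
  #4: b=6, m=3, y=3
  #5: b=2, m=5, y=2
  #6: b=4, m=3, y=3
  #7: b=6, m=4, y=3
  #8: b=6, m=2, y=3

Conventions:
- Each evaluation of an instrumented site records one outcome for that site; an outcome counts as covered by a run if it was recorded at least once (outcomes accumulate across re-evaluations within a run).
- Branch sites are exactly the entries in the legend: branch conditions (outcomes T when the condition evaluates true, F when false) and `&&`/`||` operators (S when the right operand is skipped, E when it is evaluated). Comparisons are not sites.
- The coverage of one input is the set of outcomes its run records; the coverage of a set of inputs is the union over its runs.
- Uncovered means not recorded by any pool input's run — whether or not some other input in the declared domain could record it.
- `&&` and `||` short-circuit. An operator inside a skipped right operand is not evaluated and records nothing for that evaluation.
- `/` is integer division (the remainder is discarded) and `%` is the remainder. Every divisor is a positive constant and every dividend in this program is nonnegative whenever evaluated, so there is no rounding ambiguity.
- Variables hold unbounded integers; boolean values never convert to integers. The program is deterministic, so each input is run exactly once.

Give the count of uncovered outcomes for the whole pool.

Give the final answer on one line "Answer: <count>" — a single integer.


run #1 (b=4, m=4, y=3) runs B2->S, B1->F, B3->F, B5->E, B4->F, B7->E, B8->S, B6->F, B10->F, B11->F; records B1=F, B2=S, B3=F, B4=F, B5=E, B6=F, B7=E, B8=S, B10=F, B11=F
run #2 (b=5, m=3, y=2) runs B2->S, B1->F, B3->F, B5->E, B4->T, B10->T; records B1=F, B2=S, B3=F, B4=T, B5=E, B10=T
run #3 (b=3, m=3, y=1) runs B2->S, B1->F, B3->T, B5->E, B4->F, B7->S, B6->T, B9->T, B10->T; records B1=F, B2=S, B3=T, B4=F, B5=E, B6=T, B7=S, B9=T, B10=T
run #4 (b=6, m=3, y=3) runs B2->S, B1->F, B3->F, B5->E, B4->F, B7->E, B8->S, B6->F, B10->F, B11->F; records B1=F, B2=S, B3=F, B4=F, B5=E, B6=F, B7=E, B8=S, B10=F, B11=F
run #5 (b=2, m=5, y=2) runs B2->S, B1->F, B3->T, B5->S, B4->T, B10->T; records B1=F, B2=S, B3=T, B4=T, B5=S, B10=T
run #6 (b=4, m=3, y=3) runs B2->S, B1->F, B3->F, B5->E, B4->F, B7->E, B8->S, B6->F, B10->F, B11->T; records B1=F, B2=S, B3=F, B4=F, B5=E, B6=F, B7=E, B8=S, B10=F, B11=T
run #7 (b=6, m=4, y=3) runs B2->S, B1->F, B3->F, B5->E, B4->F, B7->E, B8->S, B6->F, B10->F, B11->F; records B1=F, B2=S, B3=F, B4=F, B5=E, B6=F, B7=E, B8=S, B10=F, B11=F
run #8 (b=6, m=2, y=3) runs B2->S, B1->F, B3->F, B5->E, B4->F, B7->E, B8->S, B6->F, B10->F, B11->F; records B1=F, B2=S, B3=F, B4=F, B5=E, B6=F, B7=E, B8=S, B10=F, B11=F
union over the pool: B1=F, B2=S, B3=T, B3=F, B4=T, B4=F, B5=S, B5=E, B6=T, B6=F, B7=S, B7=E, B8=S, B9=T, B10=T, B10=F, B11=T, B11=F
uncovered (4 of 22): B1=T, B2=E, B8=E, B9=F
Answer: 4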